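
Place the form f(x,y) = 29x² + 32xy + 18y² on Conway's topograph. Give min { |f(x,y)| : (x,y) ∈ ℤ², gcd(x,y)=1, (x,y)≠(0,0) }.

translate: b→-26 (≡32 mod 58), so (29,32,18)→(29,-26,15)
flip: (29,-26,15)→(15,26,29)
translate: b→-4 (≡26 mod 30), so (15,26,29)→(15,-4,18)
reduced (well bottom): (15,-4,18) with a≤c, −a<b≤a
well minimum = a = 15

15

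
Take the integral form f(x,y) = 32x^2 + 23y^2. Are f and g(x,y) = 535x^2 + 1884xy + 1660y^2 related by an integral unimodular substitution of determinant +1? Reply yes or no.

D₁ = -2944, D₂ = -2944
f: flip: (32,0,23)→(23,0,32)
f: reduced (well bottom): (23,0,32) with a≤c, −a<b≤a
g: translate: b→-256 (≡1884 mod 1070), so (535,1884,1660)→(535,-256,32)
g: flip: (535,-256,32)→(32,256,535)
g: translate: b→0 (≡256 mod 64), so (32,256,535)→(32,0,23)
g: flip: (32,0,23)→(23,0,32)
g: reduced (well bottom): (23,0,32) with a≤c, −a<b≤a
reduced forms (23, 0, 32) vs (23, 0, 32) ⇒ equivalent

yes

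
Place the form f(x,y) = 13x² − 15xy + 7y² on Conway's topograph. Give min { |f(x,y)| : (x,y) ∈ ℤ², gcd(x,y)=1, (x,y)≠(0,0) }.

translate: b→11 (≡-15 mod 26), so (13,-15,7)→(13,11,5)
flip: (13,11,5)→(5,-11,13)
translate: b→-1 (≡-11 mod 10), so (5,-11,13)→(5,-1,7)
reduced (well bottom): (5,-1,7) with a≤c, −a<b≤a
well minimum = a = 5

5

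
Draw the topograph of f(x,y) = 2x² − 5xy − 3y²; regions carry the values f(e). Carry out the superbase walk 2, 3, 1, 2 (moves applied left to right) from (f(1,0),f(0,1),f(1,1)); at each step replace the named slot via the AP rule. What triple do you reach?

start (2,-3,-6) = (f(1,0),f(0,1),f(1,1))
replace slot 2: 2·(2+(-6)) − (-3) = -5 → (2,-5,-6)
replace slot 3: 2·(2+(-5)) − (-6) = 0 → (2,-5,0)
replace slot 1: 2·((-5)+0) − 2 = -12 → (-12,-5,0)
replace slot 2: 2·((-12)+0) − (-5) = -19 → (-12,-19,0)

-12,-19,0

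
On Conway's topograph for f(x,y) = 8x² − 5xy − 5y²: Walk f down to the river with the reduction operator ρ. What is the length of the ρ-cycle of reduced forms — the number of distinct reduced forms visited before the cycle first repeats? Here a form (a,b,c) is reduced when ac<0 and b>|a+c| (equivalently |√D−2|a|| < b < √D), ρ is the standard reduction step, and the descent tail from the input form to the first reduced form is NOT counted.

D = 185, ⌊√D⌋ = 13
descent: ρ → (-5,5,8)  [lands on river]
river: ρ → (8,11,-2)
river: ρ → (-2,13,2)
river: ρ → (2,11,-8)
river: ρ → (-8,5,5)
river: ρ → (5,5,-8)
river: ρ → (-8,11,2)
river: ρ → (2,13,-2)
river: ρ → (-2,11,8)
river: ρ → (8,5,-5)
ρ-cycle length = 10 (tail of 1 descent step not counted)

10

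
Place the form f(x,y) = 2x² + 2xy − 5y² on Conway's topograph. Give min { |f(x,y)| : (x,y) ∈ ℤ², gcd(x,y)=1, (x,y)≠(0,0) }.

descent: ρ → (-5,-2,2)
descent: ρ → (2,6,-1)  [lands on river]
river: ρ → (-1,6,2)
closes: descent 2, river 2
min |a| on river = 1

1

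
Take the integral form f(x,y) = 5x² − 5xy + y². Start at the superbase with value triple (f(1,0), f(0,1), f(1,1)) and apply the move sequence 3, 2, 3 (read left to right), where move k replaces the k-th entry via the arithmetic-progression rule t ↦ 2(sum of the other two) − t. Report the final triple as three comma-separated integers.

start (5,1,1) = (f(1,0),f(0,1),f(1,1))
replace slot 3: 2·(5+1) − 1 = 11 → (5,1,11)
replace slot 2: 2·(5+11) − 1 = 31 → (5,31,11)
replace slot 3: 2·(5+31) − 11 = 61 → (5,31,61)

5,31,61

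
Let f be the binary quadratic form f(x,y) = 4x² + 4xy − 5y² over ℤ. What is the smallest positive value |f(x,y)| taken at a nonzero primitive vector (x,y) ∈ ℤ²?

river: ρ → (-5,6,3)
river: ρ → (3,6,-5)
river: ρ → (-5,4,4)
river: ρ → (4,4,-5)
closes: descent 0, river 4
min |a| on river = 3

3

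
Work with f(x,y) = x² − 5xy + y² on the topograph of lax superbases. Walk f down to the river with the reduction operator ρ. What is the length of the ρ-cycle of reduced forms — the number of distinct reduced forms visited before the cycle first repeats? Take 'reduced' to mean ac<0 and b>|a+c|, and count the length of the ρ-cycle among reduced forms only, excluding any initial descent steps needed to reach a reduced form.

D = 21, ⌊√D⌋ = 4
descent: ρ → (1,3,-3)  [lands on river]
river: ρ → (-3,3,1)
ρ-cycle length = 2 (tail of 1 descent step not counted)

2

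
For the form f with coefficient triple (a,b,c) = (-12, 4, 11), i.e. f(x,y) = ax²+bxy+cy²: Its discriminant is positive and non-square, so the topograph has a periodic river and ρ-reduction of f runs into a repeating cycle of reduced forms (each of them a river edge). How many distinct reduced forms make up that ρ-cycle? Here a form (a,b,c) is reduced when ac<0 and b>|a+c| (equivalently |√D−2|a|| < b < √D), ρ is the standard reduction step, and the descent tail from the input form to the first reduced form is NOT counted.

D = 544, ⌊√D⌋ = 23
river: ρ → (11,18,-5)
river: ρ → (-5,22,3)
river: ρ → (3,20,-12)
river: ρ → (-12,4,11)
ρ-cycle length = 4 (tail of 0 descent steps not counted)

4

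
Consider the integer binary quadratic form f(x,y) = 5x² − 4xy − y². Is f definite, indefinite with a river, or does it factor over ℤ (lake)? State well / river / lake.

D = b²−4ac = (-4)² − 4·5·(-1) = 36
D = 6² is a perfect square ⇒ form factors over ℤ ⇒ lakes

lake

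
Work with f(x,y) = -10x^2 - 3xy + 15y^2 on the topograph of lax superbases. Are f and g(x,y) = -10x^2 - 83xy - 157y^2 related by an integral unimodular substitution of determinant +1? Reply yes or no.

D₁ = 609, D₂ = 609
river cycle of f (length 16): (-10, 17, 8), (8, 15, -12), (-12, 9, 11), (11, 13, -10), (-10, 7, 14), (14, 21, -3), (-3, 21, 14), (14, 7, -10), (-10, 13, 11), (11, 9, -12), … (6 more)
river cycle of g (length 16): (-10, 17, 8), (8, 15, -12), (-12, 9, 11), (11, 13, -10), (-10, 7, 14), (14, 21, -3), (-3, 21, 14), (14, 7, -10), (-10, 13, 11), (11, 9, -12), … (6 more)
cycles coincide ⇒ equivalent

yes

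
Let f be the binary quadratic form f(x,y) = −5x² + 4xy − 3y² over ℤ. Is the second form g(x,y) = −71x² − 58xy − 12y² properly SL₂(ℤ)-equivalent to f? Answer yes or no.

D₁ = -44, D₂ = -44
f is negative-definite; reduce −f:
−f: flip: (5,-4,3)→(3,4,5)
−f: translate: b→-2 (≡4 mod 6), so (3,4,5)→(3,-2,4)
−f: reduced (well bottom): (3,-2,4) with a≤c, −a<b≤a
flip sign back: reduced form of f is (-3,2,-4)
g is negative-definite; reduce −g:
−g: flip: (71,58,12)→(12,-58,71)
−g: translate: b→-10 (≡-58 mod 24), so (12,-58,71)→(12,-10,3)
−g: flip: (12,-10,3)→(3,10,12)
−g: translate: b→-2 (≡10 mod 6), so (3,10,12)→(3,-2,4)
−g: reduced (well bottom): (3,-2,4) with a≤c, −a<b≤a
flip sign back: reduced form of g is (-3,2,-4)
reduced forms (-3, 2, -4) vs (-3, 2, -4) ⇒ equivalent

yes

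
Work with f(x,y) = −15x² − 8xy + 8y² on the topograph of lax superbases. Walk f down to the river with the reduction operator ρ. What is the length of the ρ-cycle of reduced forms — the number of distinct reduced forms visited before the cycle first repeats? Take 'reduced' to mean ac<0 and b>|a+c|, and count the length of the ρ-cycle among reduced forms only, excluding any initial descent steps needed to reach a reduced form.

D = 544, ⌊√D⌋ = 23
descent: ρ → (8,8,-15)  [lands on river]
river: ρ → (-15,22,1)
river: ρ → (1,22,-15)
river: ρ → (-15,8,8)
ρ-cycle length = 4 (tail of 1 descent step not counted)

4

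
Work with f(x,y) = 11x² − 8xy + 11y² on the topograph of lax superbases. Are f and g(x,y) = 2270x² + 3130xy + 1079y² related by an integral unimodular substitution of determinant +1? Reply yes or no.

D₁ = -420, D₂ = -420
f: flip: (11,-8,11)→(11,8,11)
f: reduced (well bottom): (11,8,11) with a≤c, −a<b≤a
g: translate: b→-1410 (≡3130 mod 4540), so (2270,3130,1079)→(2270,-1410,219)
g: flip: (2270,-1410,219)→(219,1410,2270)
g: translate: b→96 (≡1410 mod 438), so (219,1410,2270)→(219,96,11)
g: flip: (219,96,11)→(11,-96,219)
g: translate: b→-8 (≡-96 mod 22), so (11,-96,219)→(11,-8,11)
g: flip: (11,-8,11)→(11,8,11)
g: reduced (well bottom): (11,8,11) with a≤c, −a<b≤a
reduced forms (11, 8, 11) vs (11, 8, 11) ⇒ equivalent

yes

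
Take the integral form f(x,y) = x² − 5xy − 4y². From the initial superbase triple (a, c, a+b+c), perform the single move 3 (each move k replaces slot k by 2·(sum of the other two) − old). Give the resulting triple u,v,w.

start (1,-4,-8) = (f(1,0),f(0,1),f(1,1))
replace slot 3: 2·(1+(-4)) − (-8) = 2 → (1,-4,2)

1,-4,2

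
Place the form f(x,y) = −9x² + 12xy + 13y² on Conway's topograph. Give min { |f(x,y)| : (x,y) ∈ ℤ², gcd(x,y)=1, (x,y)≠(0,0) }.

river: ρ → (13,14,-8)
river: ρ → (-8,18,9)
river: ρ → (9,18,-8)
river: ρ → (-8,14,13)
river: ρ → (13,12,-9)
river: ρ → (-9,24,1)
river: ρ → (1,24,-9)
river: ρ → (-9,12,13)
closes: descent 0, river 8
min |a| on river = 1

1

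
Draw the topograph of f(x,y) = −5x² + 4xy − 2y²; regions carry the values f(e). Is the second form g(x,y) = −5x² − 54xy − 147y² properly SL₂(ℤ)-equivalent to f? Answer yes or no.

D₁ = -24, D₂ = -24
f is negative-definite; reduce −f:
−f: flip: (5,-4,2)→(2,4,5)
−f: translate: b→0 (≡4 mod 4), so (2,4,5)→(2,0,3)
−f: reduced (well bottom): (2,0,3) with a≤c, −a<b≤a
flip sign back: reduced form of f is (-2,0,-3)
g is negative-definite; reduce −g:
−g: translate: b→4 (≡54 mod 10), so (5,54,147)→(5,4,2)
−g: flip: (5,4,2)→(2,-4,5)
−g: translate: b→0 (≡-4 mod 4), so (2,-4,5)→(2,0,3)
−g: reduced (well bottom): (2,0,3) with a≤c, −a<b≤a
flip sign back: reduced form of g is (-2,0,-3)
reduced forms (-2, 0, -3) vs (-2, 0, -3) ⇒ equivalent

yes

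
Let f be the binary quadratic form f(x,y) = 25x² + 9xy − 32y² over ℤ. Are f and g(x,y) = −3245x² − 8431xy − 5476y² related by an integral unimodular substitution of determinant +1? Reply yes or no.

D₁ = 3281, D₂ = 3281
river cycle of f (length 10): (-32, 55, 2), (2, 57, -4), (-4, 55, 16), (16, 41, -25), (-25, 9, 32), (32, 55, -2), (-2, 57, 4), (4, 55, -16), (-16, 41, 25), (25, 9, -32)
river cycle of g (length 10): (-32, 55, 2), (2, 57, -4), (-4, 55, 16), (16, 41, -25), (-25, 9, 32), (32, 55, -2), (-2, 57, 4), (4, 55, -16), (-16, 41, 25), (25, 9, -32)
cycles coincide ⇒ equivalent

yes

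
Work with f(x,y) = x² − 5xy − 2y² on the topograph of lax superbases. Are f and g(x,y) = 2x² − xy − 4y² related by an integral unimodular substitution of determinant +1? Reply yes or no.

D₁ = 33, D₂ = 33
river cycle of f (length 4): (-2, 5, 1), (1, 5, -2), (-2, 3, 3), (3, 3, -2)
river cycle of g (length 4): (2, 3, -3), (-3, 3, 2), (2, 5, -1), (-1, 5, 2)
cycles differ ⇒ inequivalent

no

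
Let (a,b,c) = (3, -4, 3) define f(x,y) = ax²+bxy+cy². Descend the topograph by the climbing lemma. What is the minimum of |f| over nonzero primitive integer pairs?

translate: b→2 (≡-4 mod 6), so (3,-4,3)→(3,2,2)
flip: (3,2,2)→(2,-2,3)
translate: b→2 (≡-2 mod 4), so (2,-2,3)→(2,2,3)
reduced (well bottom): (2,2,3) with a≤c, −a<b≤a
well minimum = a = 2

2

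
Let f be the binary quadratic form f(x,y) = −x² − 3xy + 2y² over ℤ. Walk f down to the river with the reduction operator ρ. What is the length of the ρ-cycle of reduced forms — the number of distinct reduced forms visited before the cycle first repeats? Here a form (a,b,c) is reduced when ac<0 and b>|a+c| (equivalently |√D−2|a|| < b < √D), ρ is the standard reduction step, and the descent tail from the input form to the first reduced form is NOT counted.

D = 17, ⌊√D⌋ = 4
descent: ρ → (2,3,-1)  [lands on river]
river: ρ → (-1,3,2)
river: ρ → (2,1,-2)
river: ρ → (-2,3,1)
river: ρ → (1,3,-2)
river: ρ → (-2,1,2)
ρ-cycle length = 6 (tail of 1 descent step not counted)

6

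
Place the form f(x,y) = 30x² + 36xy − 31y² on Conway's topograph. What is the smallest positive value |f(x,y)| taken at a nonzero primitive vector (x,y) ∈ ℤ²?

river: ρ → (-31,26,35)
river: ρ → (35,44,-22)
river: ρ → (-22,44,35)
river: ρ → (35,26,-31)
river: ρ → (-31,36,30)
river: ρ → (30,24,-37)
river: ρ → (-37,50,17)
river: ρ → (17,52,-34)
river: ρ → (-34,16,35)
river: ρ → (35,54,-15)
river: ρ → (-15,66,11)
river: ρ → (11,66,-15)
river: ρ → (-15,54,35)
river: ρ → (35,16,-34)
river: ρ → (-34,52,17)
river: ρ → (17,50,-37)
river: ρ → (-37,24,30)
river: ρ → (30,36,-31)
closes: descent 0, river 18
min |a| on river = 11

11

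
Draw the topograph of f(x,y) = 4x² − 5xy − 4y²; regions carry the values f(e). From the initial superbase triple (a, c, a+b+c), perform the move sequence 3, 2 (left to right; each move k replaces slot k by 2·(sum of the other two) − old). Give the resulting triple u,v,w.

start (4,-4,-5) = (f(1,0),f(0,1),f(1,1))
replace slot 3: 2·(4+(-4)) − (-5) = 5 → (4,-4,5)
replace slot 2: 2·(4+5) − (-4) = 22 → (4,22,5)

4,22,5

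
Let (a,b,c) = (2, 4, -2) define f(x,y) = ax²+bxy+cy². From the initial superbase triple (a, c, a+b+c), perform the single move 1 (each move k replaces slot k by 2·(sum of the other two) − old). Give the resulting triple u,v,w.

start (2,-2,4) = (f(1,0),f(0,1),f(1,1))
replace slot 1: 2·((-2)+4) − 2 = 2 → (2,-2,4)

2,-2,4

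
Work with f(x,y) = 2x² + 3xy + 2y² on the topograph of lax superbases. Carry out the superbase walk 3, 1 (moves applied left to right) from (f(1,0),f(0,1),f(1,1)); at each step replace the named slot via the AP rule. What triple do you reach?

start (2,2,7) = (f(1,0),f(0,1),f(1,1))
replace slot 3: 2·(2+2) − 7 = 1 → (2,2,1)
replace slot 1: 2·(2+1) − 2 = 4 → (4,2,1)

4,2,1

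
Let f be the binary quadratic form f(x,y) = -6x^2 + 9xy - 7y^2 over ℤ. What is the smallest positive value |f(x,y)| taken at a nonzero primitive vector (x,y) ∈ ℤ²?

translate: b→3 (≡-9 mod 12), so (6,-9,7)→(6,3,4)
flip: (6,3,4)→(4,-3,6)
reduced (well bottom): (4,-3,6) with a≤c, −a<b≤a
well minimum |f| = |-4| = 4 (negative-definite)

4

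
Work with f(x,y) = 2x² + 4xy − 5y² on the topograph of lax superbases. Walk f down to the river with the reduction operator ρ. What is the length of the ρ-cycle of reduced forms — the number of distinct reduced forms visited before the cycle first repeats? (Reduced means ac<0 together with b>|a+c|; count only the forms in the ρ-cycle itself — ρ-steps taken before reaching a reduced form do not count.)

D = 56, ⌊√D⌋ = 7
river: ρ → (-5,6,1)
river: ρ → (1,6,-5)
river: ρ → (-5,4,2)
river: ρ → (2,4,-5)
ρ-cycle length = 4 (tail of 0 descent steps not counted)

4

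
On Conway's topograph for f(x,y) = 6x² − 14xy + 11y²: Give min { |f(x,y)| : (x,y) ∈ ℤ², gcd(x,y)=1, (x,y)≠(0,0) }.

translate: b→-2 (≡-14 mod 12), so (6,-14,11)→(6,-2,3)
flip: (6,-2,3)→(3,2,6)
reduced (well bottom): (3,2,6) with a≤c, −a<b≤a
well minimum = a = 3

3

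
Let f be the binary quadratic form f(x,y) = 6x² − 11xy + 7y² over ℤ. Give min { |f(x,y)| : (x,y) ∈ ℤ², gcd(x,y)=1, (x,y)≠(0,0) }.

translate: b→1 (≡-11 mod 12), so (6,-11,7)→(6,1,2)
flip: (6,1,2)→(2,-1,6)
reduced (well bottom): (2,-1,6) with a≤c, −a<b≤a
well minimum = a = 2

2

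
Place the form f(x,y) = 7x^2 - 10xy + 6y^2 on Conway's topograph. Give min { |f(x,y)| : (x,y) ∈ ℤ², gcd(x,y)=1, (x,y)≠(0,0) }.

translate: b→4 (≡-10 mod 14), so (7,-10,6)→(7,4,3)
flip: (7,4,3)→(3,-4,7)
translate: b→2 (≡-4 mod 6), so (3,-4,7)→(3,2,6)
reduced (well bottom): (3,2,6) with a≤c, −a<b≤a
well minimum = a = 3

3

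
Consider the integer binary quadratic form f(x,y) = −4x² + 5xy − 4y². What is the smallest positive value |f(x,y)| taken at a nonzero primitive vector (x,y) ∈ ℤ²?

translate: b→3 (≡-5 mod 8), so (4,-5,4)→(4,3,3)
flip: (4,3,3)→(3,-3,4)
translate: b→3 (≡-3 mod 6), so (3,-3,4)→(3,3,4)
reduced (well bottom): (3,3,4) with a≤c, −a<b≤a
well minimum |f| = |-3| = 3 (negative-definite)

3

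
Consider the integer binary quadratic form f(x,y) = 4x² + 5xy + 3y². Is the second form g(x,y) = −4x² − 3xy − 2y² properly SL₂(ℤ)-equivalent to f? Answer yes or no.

D₁ = -23, D₂ = -23
f: translate: b→-3 (≡5 mod 8), so (4,5,3)→(4,-3,2)
f: flip: (4,-3,2)→(2,3,4)
f: translate: b→-1 (≡3 mod 4), so (2,3,4)→(2,-1,3)
f: reduced (well bottom): (2,-1,3) with a≤c, −a<b≤a
g is negative-definite; reduce −g:
−g: flip: (4,3,2)→(2,-3,4)
−g: translate: b→1 (≡-3 mod 4), so (2,-3,4)→(2,1,3)
−g: reduced (well bottom): (2,1,3) with a≤c, −a<b≤a
flip sign back: reduced form of g is (-2,-1,-3)
reduced forms (2, -1, 3) vs (-2, -1, -3) ⇒ inequivalent

no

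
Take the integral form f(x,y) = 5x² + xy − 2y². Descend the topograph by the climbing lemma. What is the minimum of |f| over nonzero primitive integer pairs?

descent: ρ → (-2,3,4)  [lands on river]
river: ρ → (4,5,-1)
river: ρ → (-1,5,4)
river: ρ → (4,3,-2)
river: ρ → (-2,5,2)
river: ρ → (2,3,-4)
river: ρ → (-4,5,1)
river: ρ → (1,5,-4)
river: ρ → (-4,3,2)
river: ρ → (2,5,-2)
closes: descent 1, river 10
min |a| on river = 1

1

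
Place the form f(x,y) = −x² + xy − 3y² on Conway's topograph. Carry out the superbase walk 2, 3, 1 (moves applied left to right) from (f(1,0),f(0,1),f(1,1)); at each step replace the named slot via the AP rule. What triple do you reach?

start (-1,-3,-3) = (f(1,0),f(0,1),f(1,1))
replace slot 2: 2·((-1)+(-3)) − (-3) = -5 → (-1,-5,-3)
replace slot 3: 2·((-1)+(-5)) − (-3) = -9 → (-1,-5,-9)
replace slot 1: 2·((-5)+(-9)) − (-1) = -27 → (-27,-5,-9)

-27,-5,-9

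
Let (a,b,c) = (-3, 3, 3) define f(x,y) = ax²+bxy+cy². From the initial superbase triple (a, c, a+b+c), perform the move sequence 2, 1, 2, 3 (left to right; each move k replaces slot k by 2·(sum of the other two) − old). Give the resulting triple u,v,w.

start (-3,3,3) = (f(1,0),f(0,1),f(1,1))
replace slot 2: 2·((-3)+3) − 3 = -3 → (-3,-3,3)
replace slot 1: 2·((-3)+3) − (-3) = 3 → (3,-3,3)
replace slot 2: 2·(3+3) − (-3) = 15 → (3,15,3)
replace slot 3: 2·(3+15) − 3 = 33 → (3,15,33)

3,15,33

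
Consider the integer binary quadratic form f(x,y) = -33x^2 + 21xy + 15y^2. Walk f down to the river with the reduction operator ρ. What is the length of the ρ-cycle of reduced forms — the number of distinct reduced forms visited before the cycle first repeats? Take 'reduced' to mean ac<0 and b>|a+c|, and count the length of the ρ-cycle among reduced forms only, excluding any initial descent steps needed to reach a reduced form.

D = 2421, ⌊√D⌋ = 49
river: ρ → (15,39,-15)
river: ρ → (-15,21,33)
river: ρ → (33,45,-3)
river: ρ → (-3,45,33)
river: ρ → (33,21,-15)
river: ρ → (-15,39,15)
river: ρ → (15,21,-33)
river: ρ → (-33,45,3)
river: ρ → (3,45,-33)
river: ρ → (-33,21,15)
ρ-cycle length = 10 (tail of 0 descent steps not counted)

10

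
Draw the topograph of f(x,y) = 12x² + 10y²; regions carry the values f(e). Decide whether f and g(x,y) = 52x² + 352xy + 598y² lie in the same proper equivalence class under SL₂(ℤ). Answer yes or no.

D₁ = -480, D₂ = -480
f: flip: (12,0,10)→(10,0,12)
f: reduced (well bottom): (10,0,12) with a≤c, −a<b≤a
g: translate: b→40 (≡352 mod 104), so (52,352,598)→(52,40,10)
g: flip: (52,40,10)→(10,-40,52)
g: translate: b→0 (≡-40 mod 20), so (10,-40,52)→(10,0,12)
g: reduced (well bottom): (10,0,12) with a≤c, −a<b≤a
reduced forms (10, 0, 12) vs (10, 0, 12) ⇒ equivalent

yes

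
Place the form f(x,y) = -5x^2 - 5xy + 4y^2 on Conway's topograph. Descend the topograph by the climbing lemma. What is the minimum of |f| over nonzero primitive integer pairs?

descent: ρ → (4,5,-5)  [lands on river]
river: ρ → (-5,5,4)
river: ρ → (4,3,-6)
river: ρ → (-6,9,1)
river: ρ → (1,9,-6)
river: ρ → (-6,3,4)
closes: descent 1, river 6
min |a| on river = 1

1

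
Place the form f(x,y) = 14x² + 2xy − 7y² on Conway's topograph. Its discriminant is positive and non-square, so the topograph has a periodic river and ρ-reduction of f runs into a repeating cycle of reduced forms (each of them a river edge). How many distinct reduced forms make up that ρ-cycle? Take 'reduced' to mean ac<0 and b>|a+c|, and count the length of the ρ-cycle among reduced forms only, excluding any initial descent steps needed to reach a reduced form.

D = 396, ⌊√D⌋ = 19
descent: ρ → (-7,12,9)  [lands on river]
river: ρ → (9,6,-10)
river: ρ → (-10,14,5)
river: ρ → (5,16,-7)
ρ-cycle length = 4 (tail of 1 descent step not counted)

4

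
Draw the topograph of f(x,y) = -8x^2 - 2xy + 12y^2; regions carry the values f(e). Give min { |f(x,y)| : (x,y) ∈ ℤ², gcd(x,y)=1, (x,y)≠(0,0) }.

descent: ρ → (12,2,-8)
descent: ρ → (-8,14,6)  [lands on river]
river: ρ → (6,10,-12)
river: ρ → (-12,14,4)
river: ρ → (4,18,-4)
river: ρ → (-4,14,12)
river: ρ → (12,10,-6)
river: ρ → (-6,14,8)
river: ρ → (8,18,-2)
river: ρ → (-2,18,8)
river: ρ → (8,14,-6)
river: ρ → (-6,10,12)
river: ρ → (12,14,-4)
river: ρ → (-4,18,4)
river: ρ → (4,14,-12)
river: ρ → (-12,10,6)
river: ρ → (6,14,-8)
river: ρ → (-8,18,2)
river: ρ → (2,18,-8)
closes: descent 2, river 18
min |a| on river = 2

2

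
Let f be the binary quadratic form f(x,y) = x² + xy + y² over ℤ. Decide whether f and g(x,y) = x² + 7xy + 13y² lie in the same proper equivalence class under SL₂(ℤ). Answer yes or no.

D₁ = -3, D₂ = -3
f: reduced (well bottom): (1,1,1) with a≤c, −a<b≤a
g: translate: b→1 (≡7 mod 2), so (1,7,13)→(1,1,1)
g: reduced (well bottom): (1,1,1) with a≤c, −a<b≤a
reduced forms (1, 1, 1) vs (1, 1, 1) ⇒ equivalent

yes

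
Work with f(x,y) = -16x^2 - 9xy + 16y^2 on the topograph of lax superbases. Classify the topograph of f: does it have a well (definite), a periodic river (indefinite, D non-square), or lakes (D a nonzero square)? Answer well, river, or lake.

D = b²−4ac = (-9)² − 4·(-16)·16 = 1105
D > 0 non-square ⇒ indefinite ⇒ periodic river

river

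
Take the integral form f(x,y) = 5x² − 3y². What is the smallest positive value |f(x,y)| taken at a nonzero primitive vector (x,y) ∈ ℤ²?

descent: ρ → (-3,6,2)  [lands on river]
river: ρ → (2,6,-3)
closes: descent 1, river 2
min |a| on river = 2

2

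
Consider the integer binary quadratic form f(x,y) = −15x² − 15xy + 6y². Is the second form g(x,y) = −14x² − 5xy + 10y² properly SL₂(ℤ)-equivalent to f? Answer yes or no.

D₁ = 585, D₂ = 585
river cycle of f (length 6): (6, 15, -15), (-15, 15, 6), (6, 21, -6), (-6, 15, 15), (15, 15, -6), (-6, 21, 6)
river cycle of g (length 12): (10, 5, -14), (-14, 23, 1), (1, 23, -14), (-14, 5, 10), (10, 15, -9), (-9, 21, 4), (4, 19, -14), (-14, 9, 9), (9, 9, -14), (-14, 19, 4), … (2 more)
cycles differ ⇒ inequivalent

no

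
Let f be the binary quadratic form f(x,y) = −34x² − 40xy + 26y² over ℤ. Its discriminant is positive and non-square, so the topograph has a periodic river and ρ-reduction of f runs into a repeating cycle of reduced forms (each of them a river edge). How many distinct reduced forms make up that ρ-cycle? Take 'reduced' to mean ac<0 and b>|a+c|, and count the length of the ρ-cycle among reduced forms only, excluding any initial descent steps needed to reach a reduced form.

D = 5136, ⌊√D⌋ = 71
descent: ρ → (26,40,-34)  [lands on river]
river: ρ → (-34,28,32)
river: ρ → (32,36,-30)
river: ρ → (-30,24,38)
river: ρ → (38,52,-16)
river: ρ → (-16,44,50)
river: ρ → (50,56,-10)
river: ρ → (-10,64,26)
ρ-cycle length = 8 (tail of 1 descent step not counted)

8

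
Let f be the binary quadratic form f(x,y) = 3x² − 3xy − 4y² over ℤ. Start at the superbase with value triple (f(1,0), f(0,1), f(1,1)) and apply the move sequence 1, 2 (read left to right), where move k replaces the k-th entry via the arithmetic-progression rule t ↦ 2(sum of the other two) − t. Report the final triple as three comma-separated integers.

start (3,-4,-4) = (f(1,0),f(0,1),f(1,1))
replace slot 1: 2·((-4)+(-4)) − 3 = -19 → (-19,-4,-4)
replace slot 2: 2·((-19)+(-4)) − (-4) = -42 → (-19,-42,-4)

-19,-42,-4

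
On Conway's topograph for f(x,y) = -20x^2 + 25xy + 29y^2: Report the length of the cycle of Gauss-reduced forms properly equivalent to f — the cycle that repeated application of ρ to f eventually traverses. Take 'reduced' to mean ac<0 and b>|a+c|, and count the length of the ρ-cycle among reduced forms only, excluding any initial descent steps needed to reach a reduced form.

D = 2945, ⌊√D⌋ = 54
river: ρ → (29,33,-16)
river: ρ → (-16,31,31)
river: ρ → (31,31,-16)
river: ρ → (-16,33,29)
river: ρ → (29,25,-20)
river: ρ → (-20,15,34)
river: ρ → (34,53,-1)
river: ρ → (-1,53,34)
river: ρ → (34,15,-20)
river: ρ → (-20,25,29)
ρ-cycle length = 10 (tail of 0 descent steps not counted)

10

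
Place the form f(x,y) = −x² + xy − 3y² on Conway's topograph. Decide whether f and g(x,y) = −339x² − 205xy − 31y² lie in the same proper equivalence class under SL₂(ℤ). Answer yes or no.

D₁ = -11, D₂ = -11
f is negative-definite; reduce −f:
−f: translate: b→1 (≡-1 mod 2), so (1,-1,3)→(1,1,3)
−f: reduced (well bottom): (1,1,3) with a≤c, −a<b≤a
flip sign back: reduced form of f is (-1,-1,-3)
g is negative-definite; reduce −g:
−g: flip: (339,205,31)→(31,-205,339)
−g: translate: b→-19 (≡-205 mod 62), so (31,-205,339)→(31,-19,3)
−g: flip: (31,-19,3)→(3,19,31)
−g: translate: b→1 (≡19 mod 6), so (3,19,31)→(3,1,1)
−g: flip: (3,1,1)→(1,-1,3)
−g: translate: b→1 (≡-1 mod 2), so (1,-1,3)→(1,1,3)
−g: reduced (well bottom): (1,1,3) with a≤c, −a<b≤a
flip sign back: reduced form of g is (-1,-1,-3)
reduced forms (-1, -1, -3) vs (-1, -1, -3) ⇒ equivalent

yes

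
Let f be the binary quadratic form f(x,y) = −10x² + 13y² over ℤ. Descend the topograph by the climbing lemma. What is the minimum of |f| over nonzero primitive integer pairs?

descent: ρ → (13,0,-10)
descent: ρ → (-10,20,3)  [lands on river]
river: ρ → (3,22,-3)
river: ρ → (-3,20,10)
river: ρ → (10,20,-3)
river: ρ → (-3,22,3)
river: ρ → (3,20,-10)
closes: descent 2, river 6
min |a| on river = 3

3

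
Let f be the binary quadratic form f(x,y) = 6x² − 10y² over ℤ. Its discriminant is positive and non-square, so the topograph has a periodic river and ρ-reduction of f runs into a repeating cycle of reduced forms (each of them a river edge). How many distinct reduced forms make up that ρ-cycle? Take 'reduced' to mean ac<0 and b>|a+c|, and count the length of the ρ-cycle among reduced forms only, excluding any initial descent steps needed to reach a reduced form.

D = 240, ⌊√D⌋ = 15
descent: ρ → (-10,0,6)
descent: ρ → (6,12,-4)  [lands on river]
river: ρ → (-4,12,6)
ρ-cycle length = 2 (tail of 2 descent steps not counted)

2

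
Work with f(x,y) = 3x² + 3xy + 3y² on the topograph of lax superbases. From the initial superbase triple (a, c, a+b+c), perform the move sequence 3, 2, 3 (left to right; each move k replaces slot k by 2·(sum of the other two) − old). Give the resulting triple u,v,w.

start (3,3,9) = (f(1,0),f(0,1),f(1,1))
replace slot 3: 2·(3+3) − 9 = 3 → (3,3,3)
replace slot 2: 2·(3+3) − 3 = 9 → (3,9,3)
replace slot 3: 2·(3+9) − 3 = 21 → (3,9,21)

3,9,21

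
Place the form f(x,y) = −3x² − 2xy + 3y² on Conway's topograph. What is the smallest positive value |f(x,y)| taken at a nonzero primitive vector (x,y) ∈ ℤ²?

descent: ρ → (3,2,-3)  [lands on river]
river: ρ → (-3,4,2)
river: ρ → (2,4,-3)
river: ρ → (-3,2,3)
river: ρ → (3,4,-2)
river: ρ → (-2,4,3)
closes: descent 1, river 6
min |a| on river = 2

2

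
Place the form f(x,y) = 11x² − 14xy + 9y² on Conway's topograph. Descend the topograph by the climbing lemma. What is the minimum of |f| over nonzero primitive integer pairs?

translate: b→8 (≡-14 mod 22), so (11,-14,9)→(11,8,6)
flip: (11,8,6)→(6,-8,11)
translate: b→4 (≡-8 mod 12), so (6,-8,11)→(6,4,9)
reduced (well bottom): (6,4,9) with a≤c, −a<b≤a
well minimum = a = 6

6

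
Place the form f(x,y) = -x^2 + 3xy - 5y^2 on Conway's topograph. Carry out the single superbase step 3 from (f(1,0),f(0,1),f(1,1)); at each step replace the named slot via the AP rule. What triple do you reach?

start (-1,-5,-3) = (f(1,0),f(0,1),f(1,1))
replace slot 3: 2·((-1)+(-5)) − (-3) = -9 → (-1,-5,-9)

-1,-5,-9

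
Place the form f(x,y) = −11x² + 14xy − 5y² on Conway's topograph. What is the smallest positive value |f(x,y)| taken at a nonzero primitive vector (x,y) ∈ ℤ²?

translate: b→8 (≡-14 mod 22), so (11,-14,5)→(11,8,2)
flip: (11,8,2)→(2,-8,11)
translate: b→0 (≡-8 mod 4), so (2,-8,11)→(2,0,3)
reduced (well bottom): (2,0,3) with a≤c, −a<b≤a
well minimum |f| = |-2| = 2 (negative-definite)

2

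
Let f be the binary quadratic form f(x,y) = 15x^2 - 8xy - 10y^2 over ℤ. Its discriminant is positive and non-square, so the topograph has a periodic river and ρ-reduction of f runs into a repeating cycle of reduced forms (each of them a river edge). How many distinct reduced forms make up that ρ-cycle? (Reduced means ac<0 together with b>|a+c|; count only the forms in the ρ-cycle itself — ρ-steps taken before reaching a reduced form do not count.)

D = 664, ⌊√D⌋ = 25
descent: ρ → (-10,8,15)  [lands on river]
river: ρ → (15,22,-3)
river: ρ → (-3,20,22)
river: ρ → (22,24,-1)
river: ρ → (-1,24,22)
river: ρ → (22,20,-3)
river: ρ → (-3,22,15)
river: ρ → (15,8,-10)
river: ρ → (-10,12,13)
river: ρ → (13,14,-9)
river: ρ → (-9,22,5)
river: ρ → (5,18,-17)
river: ρ → (-17,16,6)
river: ρ → (6,20,-11)
river: ρ → (-11,24,2)
river: ρ → (2,24,-11)
river: ρ → (-11,20,6)
river: ρ → (6,16,-17)
river: ρ → (-17,18,5)
river: ρ → (5,22,-9)
river: ρ → (-9,14,13)
river: ρ → (13,12,-10)
ρ-cycle length = 22 (tail of 1 descent step not counted)

22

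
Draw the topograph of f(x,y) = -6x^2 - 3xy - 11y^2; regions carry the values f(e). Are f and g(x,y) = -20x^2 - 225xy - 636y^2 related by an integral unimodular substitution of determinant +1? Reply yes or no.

D₁ = -255, D₂ = -255
f is negative-definite; reduce −f:
−f: reduced (well bottom): (6,3,11) with a≤c, −a<b≤a
flip sign back: reduced form of f is (-6,-3,-11)
g is negative-definite; reduce −g:
−g: translate: b→-15 (≡225 mod 40), so (20,225,636)→(20,-15,6)
−g: flip: (20,-15,6)→(6,15,20)
−g: translate: b→3 (≡15 mod 12), so (6,15,20)→(6,3,11)
−g: reduced (well bottom): (6,3,11) with a≤c, −a<b≤a
flip sign back: reduced form of g is (-6,-3,-11)
reduced forms (-6, -3, -11) vs (-6, -3, -11) ⇒ equivalent

yes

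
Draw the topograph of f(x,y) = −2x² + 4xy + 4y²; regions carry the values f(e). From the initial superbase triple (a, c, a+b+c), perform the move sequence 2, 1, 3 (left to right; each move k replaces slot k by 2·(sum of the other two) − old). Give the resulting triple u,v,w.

start (-2,4,6) = (f(1,0),f(0,1),f(1,1))
replace slot 2: 2·((-2)+6) − 4 = 4 → (-2,4,6)
replace slot 1: 2·(4+6) − (-2) = 22 → (22,4,6)
replace slot 3: 2·(22+4) − 6 = 46 → (22,4,46)

22,4,46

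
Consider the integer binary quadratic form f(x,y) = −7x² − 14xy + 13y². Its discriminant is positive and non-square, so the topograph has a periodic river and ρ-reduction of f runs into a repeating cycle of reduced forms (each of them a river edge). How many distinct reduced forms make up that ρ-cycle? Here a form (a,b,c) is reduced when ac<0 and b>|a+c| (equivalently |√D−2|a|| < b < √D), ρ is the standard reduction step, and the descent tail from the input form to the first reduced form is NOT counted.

D = 560, ⌊√D⌋ = 23
descent: ρ → (13,14,-7)  [lands on river]
river: ρ → (-7,14,13)
river: ρ → (13,12,-8)
river: ρ → (-8,20,5)
river: ρ → (5,20,-8)
river: ρ → (-8,12,13)
ρ-cycle length = 6 (tail of 1 descent step not counted)

6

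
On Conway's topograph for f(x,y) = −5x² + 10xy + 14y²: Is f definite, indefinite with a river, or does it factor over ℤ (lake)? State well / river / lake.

D = b²−4ac = 10² − 4·(-5)·14 = 380
D > 0 non-square ⇒ indefinite ⇒ periodic river

river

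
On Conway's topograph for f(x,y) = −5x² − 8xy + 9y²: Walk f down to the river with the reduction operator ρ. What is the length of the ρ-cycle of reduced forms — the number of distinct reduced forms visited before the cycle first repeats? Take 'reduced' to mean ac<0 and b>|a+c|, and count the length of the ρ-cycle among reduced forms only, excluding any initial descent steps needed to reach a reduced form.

D = 244, ⌊√D⌋ = 15
descent: ρ → (9,8,-5)  [lands on river]
river: ρ → (-5,12,5)
river: ρ → (5,8,-9)
river: ρ → (-9,10,4)
river: ρ → (4,14,-3)
river: ρ → (-3,10,12)
river: ρ → (12,14,-1)
river: ρ → (-1,14,12)
river: ρ → (12,10,-3)
river: ρ → (-3,14,4)
river: ρ → (4,10,-9)
river: ρ → (-9,8,5)
river: ρ → (5,12,-5)
river: ρ → (-5,8,9)
river: ρ → (9,10,-4)
river: ρ → (-4,14,3)
river: ρ → (3,10,-12)
river: ρ → (-12,14,1)
river: ρ → (1,14,-12)
river: ρ → (-12,10,3)
river: ρ → (3,14,-4)
river: ρ → (-4,10,9)
ρ-cycle length = 22 (tail of 1 descent step not counted)

22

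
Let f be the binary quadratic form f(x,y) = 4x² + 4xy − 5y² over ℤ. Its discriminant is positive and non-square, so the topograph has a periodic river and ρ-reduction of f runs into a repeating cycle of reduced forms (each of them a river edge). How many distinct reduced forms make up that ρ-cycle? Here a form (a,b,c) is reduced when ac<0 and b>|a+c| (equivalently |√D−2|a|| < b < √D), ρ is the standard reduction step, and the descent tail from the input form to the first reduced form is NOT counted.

D = 96, ⌊√D⌋ = 9
river: ρ → (-5,6,3)
river: ρ → (3,6,-5)
river: ρ → (-5,4,4)
river: ρ → (4,4,-5)
ρ-cycle length = 4 (tail of 0 descent steps not counted)

4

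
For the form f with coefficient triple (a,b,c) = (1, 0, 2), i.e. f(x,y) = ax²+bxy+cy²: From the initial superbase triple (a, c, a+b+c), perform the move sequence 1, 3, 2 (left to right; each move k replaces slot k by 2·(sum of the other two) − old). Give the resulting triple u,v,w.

start (1,2,3) = (f(1,0),f(0,1),f(1,1))
replace slot 1: 2·(2+3) − 1 = 9 → (9,2,3)
replace slot 3: 2·(9+2) − 3 = 19 → (9,2,19)
replace slot 2: 2·(9+19) − 2 = 54 → (9,54,19)

9,54,19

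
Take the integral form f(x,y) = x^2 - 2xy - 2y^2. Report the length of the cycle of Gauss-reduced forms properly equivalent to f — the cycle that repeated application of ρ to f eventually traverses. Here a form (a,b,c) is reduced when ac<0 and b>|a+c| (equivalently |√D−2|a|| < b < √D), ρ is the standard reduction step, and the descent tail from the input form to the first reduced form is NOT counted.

D = 12, ⌊√D⌋ = 3
descent: ρ → (-2,2,1)  [lands on river]
river: ρ → (1,2,-2)
ρ-cycle length = 2 (tail of 1 descent step not counted)

2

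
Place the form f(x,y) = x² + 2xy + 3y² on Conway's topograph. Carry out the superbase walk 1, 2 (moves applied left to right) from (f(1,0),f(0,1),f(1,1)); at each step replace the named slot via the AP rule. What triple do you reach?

start (1,3,6) = (f(1,0),f(0,1),f(1,1))
replace slot 1: 2·(3+6) − 1 = 17 → (17,3,6)
replace slot 2: 2·(17+6) − 3 = 43 → (17,43,6)

17,43,6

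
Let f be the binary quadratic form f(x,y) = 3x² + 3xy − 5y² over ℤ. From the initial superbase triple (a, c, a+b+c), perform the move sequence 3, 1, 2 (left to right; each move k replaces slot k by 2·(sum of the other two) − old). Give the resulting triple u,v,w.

start (3,-5,1) = (f(1,0),f(0,1),f(1,1))
replace slot 3: 2·(3+(-5)) − 1 = -5 → (3,-5,-5)
replace slot 1: 2·((-5)+(-5)) − 3 = -23 → (-23,-5,-5)
replace slot 2: 2·((-23)+(-5)) − (-5) = -51 → (-23,-51,-5)

-23,-51,-5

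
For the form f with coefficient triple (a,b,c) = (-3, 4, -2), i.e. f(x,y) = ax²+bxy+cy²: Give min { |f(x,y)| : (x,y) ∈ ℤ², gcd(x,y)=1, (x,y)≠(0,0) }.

translate: b→2 (≡-4 mod 6), so (3,-4,2)→(3,2,1)
flip: (3,2,1)→(1,-2,3)
translate: b→0 (≡-2 mod 2), so (1,-2,3)→(1,0,2)
reduced (well bottom): (1,0,2) with a≤c, −a<b≤a
well minimum |f| = |-1| = 1 (negative-definite)

1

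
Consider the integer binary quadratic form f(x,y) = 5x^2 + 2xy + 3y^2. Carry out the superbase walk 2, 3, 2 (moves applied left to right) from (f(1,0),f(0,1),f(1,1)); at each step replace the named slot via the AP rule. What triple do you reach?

start (5,3,10) = (f(1,0),f(0,1),f(1,1))
replace slot 2: 2·(5+10) − 3 = 27 → (5,27,10)
replace slot 3: 2·(5+27) − 10 = 54 → (5,27,54)
replace slot 2: 2·(5+54) − 27 = 91 → (5,91,54)

5,91,54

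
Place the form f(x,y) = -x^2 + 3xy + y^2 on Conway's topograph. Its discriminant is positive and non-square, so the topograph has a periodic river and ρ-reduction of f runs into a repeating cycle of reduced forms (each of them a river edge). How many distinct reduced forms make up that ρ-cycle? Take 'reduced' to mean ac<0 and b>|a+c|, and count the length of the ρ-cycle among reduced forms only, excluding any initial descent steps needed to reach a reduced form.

D = 13, ⌊√D⌋ = 3
river: ρ → (1,3,-1)
river: ρ → (-1,3,1)
ρ-cycle length = 2 (tail of 0 descent steps not counted)

2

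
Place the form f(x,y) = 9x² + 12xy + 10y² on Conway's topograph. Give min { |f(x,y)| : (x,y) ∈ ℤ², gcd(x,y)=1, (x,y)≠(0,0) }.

translate: b→-6 (≡12 mod 18), so (9,12,10)→(9,-6,7)
flip: (9,-6,7)→(7,6,9)
reduced (well bottom): (7,6,9) with a≤c, −a<b≤a
well minimum = a = 7

7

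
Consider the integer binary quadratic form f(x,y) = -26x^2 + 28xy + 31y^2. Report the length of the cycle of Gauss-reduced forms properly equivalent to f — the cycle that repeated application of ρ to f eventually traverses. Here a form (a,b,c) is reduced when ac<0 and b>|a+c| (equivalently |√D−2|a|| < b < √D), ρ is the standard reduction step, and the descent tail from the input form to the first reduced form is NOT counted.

D = 4008, ⌊√D⌋ = 63
river: ρ → (31,34,-23)
river: ρ → (-23,58,7)
river: ρ → (7,54,-39)
river: ρ → (-39,24,22)
river: ρ → (22,20,-41)
river: ρ → (-41,62,1)
river: ρ → (1,62,-41)
river: ρ → (-41,20,22)
river: ρ → (22,24,-39)
river: ρ → (-39,54,7)
river: ρ → (7,58,-23)
river: ρ → (-23,34,31)
river: ρ → (31,28,-26)
river: ρ → (-26,24,33)
river: ρ → (33,42,-17)
river: ρ → (-17,60,6)
river: ρ → (6,60,-17)
river: ρ → (-17,42,33)
river: ρ → (33,24,-26)
river: ρ → (-26,28,31)
ρ-cycle length = 20 (tail of 0 descent steps not counted)

20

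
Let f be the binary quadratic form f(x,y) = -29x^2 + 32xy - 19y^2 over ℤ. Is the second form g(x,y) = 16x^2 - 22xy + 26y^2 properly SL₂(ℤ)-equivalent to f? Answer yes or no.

D₁ = -1180, D₂ = -1180
f is negative-definite; reduce −f:
−f: translate: b→26 (≡-32 mod 58), so (29,-32,19)→(29,26,16)
−f: flip: (29,26,16)→(16,-26,29)
−f: translate: b→6 (≡-26 mod 32), so (16,-26,29)→(16,6,19)
−f: reduced (well bottom): (16,6,19) with a≤c, −a<b≤a
flip sign back: reduced form of f is (-16,-6,-19)
g: translate: b→10 (≡-22 mod 32), so (16,-22,26)→(16,10,20)
g: reduced (well bottom): (16,10,20) with a≤c, −a<b≤a
reduced forms (-16, -6, -19) vs (16, 10, 20) ⇒ inequivalent

no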